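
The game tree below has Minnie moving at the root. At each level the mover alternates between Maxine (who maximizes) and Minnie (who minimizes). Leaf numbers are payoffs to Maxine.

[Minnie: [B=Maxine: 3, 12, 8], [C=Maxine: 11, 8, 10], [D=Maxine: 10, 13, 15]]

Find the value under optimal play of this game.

B (Maxine): max(3, 12, 8) = 12
C (Maxine): max(11, 8, 10) = 11
D (Maxine): max(10, 13, 15) = 15
Root (Minnie): min(12, 11, 15) = 11

11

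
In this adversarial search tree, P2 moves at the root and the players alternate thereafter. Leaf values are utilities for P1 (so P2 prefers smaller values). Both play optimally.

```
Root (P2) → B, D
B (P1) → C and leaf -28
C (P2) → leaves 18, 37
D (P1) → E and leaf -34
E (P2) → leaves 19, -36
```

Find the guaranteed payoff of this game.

C (P2): min(18, 37) = 18
B (P1): max(18, -28) = 18
E (P2): min(19, -36) = -36
D (P1): max(-36, -34) = -34
Root (P2): min(18, -34) = -34

-34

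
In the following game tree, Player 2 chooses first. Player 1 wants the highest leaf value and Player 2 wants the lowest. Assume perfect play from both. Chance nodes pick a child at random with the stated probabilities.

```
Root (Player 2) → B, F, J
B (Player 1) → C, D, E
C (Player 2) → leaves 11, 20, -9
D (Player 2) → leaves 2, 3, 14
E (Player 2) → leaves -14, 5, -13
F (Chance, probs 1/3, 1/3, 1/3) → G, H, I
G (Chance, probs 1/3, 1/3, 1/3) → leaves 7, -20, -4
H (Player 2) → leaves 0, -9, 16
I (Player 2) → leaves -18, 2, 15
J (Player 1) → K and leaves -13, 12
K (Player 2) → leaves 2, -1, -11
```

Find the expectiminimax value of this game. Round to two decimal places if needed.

-10.89

C (Player 2): min(11, 20, -9) = -9
D (Player 2): min(2, 3, 14) = 2
E (Player 2): min(-14, 5, -13) = -14
B (Player 1): max(-9, 2, -14) = 2
G (Chance): 1/3·7 + 1/3·-20 + 1/3·-4 = -5.67
H (Player 2): min(0, -9, 16) = -9
I (Player 2): min(-18, 2, 15) = -18
F (Chance): 1/3·-5.67 + 1/3·-9 + 1/3·-18 = -10.89
K (Player 2): min(2, -1, -11) = -11
J (Player 1): max(-11, -13, 12) = 12
Root (Player 2): min(2, -10.89, 12) = -10.89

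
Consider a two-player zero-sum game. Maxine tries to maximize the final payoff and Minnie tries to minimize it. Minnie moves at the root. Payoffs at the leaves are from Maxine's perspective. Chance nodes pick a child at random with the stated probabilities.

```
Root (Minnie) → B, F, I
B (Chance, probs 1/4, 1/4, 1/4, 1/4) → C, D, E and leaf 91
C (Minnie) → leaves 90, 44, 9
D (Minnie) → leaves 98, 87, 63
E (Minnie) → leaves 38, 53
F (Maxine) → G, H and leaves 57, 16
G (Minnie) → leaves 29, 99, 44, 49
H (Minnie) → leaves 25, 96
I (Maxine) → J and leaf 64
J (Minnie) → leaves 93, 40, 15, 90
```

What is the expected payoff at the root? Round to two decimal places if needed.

C (Minnie): min(90, 44, 9) = 9
D (Minnie): min(98, 87, 63) = 63
E (Minnie): min(38, 53) = 38
B (Chance): 1/4·9 + 1/4·63 + 1/4·38 + 1/4·91 = 50.25
G (Minnie): min(29, 99, 44, 49) = 29
H (Minnie): min(25, 96) = 25
F (Maxine): max(29, 25, 57, 16) = 57
J (Minnie): min(93, 40, 15, 90) = 15
I (Maxine): max(15, 64) = 64
Root (Minnie): min(50.25, 57, 64) = 50.25

50.25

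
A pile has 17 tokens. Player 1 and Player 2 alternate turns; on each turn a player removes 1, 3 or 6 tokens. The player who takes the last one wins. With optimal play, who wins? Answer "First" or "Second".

W/L table (W = player to move can force a win):
i:   0  1  2  3  4  5  6  7  8  9 10 11 12 13 14 15 16 17
     L  W  L  W  L  W  W  W  W  L  W  L  W  L  W  W  W  W
Position 17 is W, so the first player wins.

First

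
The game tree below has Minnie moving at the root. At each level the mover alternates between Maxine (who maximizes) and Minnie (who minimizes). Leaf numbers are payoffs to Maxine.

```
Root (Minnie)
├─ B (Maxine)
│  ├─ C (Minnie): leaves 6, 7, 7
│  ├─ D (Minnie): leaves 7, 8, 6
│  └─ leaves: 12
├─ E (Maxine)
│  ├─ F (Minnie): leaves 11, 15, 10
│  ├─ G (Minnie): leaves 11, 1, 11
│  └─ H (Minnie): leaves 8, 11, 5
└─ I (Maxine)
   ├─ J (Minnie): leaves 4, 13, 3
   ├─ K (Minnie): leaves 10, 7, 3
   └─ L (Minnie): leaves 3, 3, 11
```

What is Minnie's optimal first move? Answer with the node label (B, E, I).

I

C (Minnie): min(6, 7, 7) = 6
D (Minnie): min(7, 8, 6) = 6
B (Maxine): max(6, 6, 12) = 12
F (Minnie): min(11, 15, 10) = 10
G (Minnie): min(11, 1, 11) = 1
H (Minnie): min(8, 11, 5) = 5
E (Maxine): max(10, 1, 5) = 10
J (Minnie): min(4, 13, 3) = 3
K (Minnie): min(10, 7, 3) = 3
L (Minnie): min(3, 3, 11) = 3
I (Maxine): max(3, 3, 3) = 3
Root (Minnie): min(12, 10, 3) = 3
Minnie picks the child with the lowest value: I (value 3).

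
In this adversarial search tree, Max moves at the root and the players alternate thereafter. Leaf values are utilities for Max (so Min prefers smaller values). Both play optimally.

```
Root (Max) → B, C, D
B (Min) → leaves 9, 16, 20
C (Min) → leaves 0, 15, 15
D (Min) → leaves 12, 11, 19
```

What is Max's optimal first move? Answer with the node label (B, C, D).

B (Min): min(9, 16, 20) = 9
C (Min): min(0, 15, 15) = 0
D (Min): min(12, 11, 19) = 11
Root (Max): max(9, 0, 11) = 11
Max picks the child with the highest value: D (value 11).

D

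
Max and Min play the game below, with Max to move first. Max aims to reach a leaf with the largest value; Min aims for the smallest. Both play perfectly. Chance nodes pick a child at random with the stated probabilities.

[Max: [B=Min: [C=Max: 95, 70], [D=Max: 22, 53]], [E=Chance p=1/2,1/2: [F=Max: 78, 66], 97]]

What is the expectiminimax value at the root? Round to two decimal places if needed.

C (Max): max(95, 70) = 95
D (Max): max(22, 53) = 53
B (Min): min(95, 53) = 53
F (Max): max(78, 66) = 78
E (Chance): 1/2·78 + 1/2·97 = 87.5
Root (Max): max(53, 87.5) = 87.5

87.5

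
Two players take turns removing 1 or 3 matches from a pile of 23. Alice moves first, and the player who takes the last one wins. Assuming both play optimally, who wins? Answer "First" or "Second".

First

Positions where the player to move wins (W) vs loses (L):
i:   0  1  2  3  4  5  6  7  8  9 10 11 12 13 14 15 16 17 18 19 20 21 22 23
     L  W  L  W  L  W  L  W  L  W  L  W  L  W  L  W  L  W  L  W  L  W  L  W
Position 23 is W, so the first player wins.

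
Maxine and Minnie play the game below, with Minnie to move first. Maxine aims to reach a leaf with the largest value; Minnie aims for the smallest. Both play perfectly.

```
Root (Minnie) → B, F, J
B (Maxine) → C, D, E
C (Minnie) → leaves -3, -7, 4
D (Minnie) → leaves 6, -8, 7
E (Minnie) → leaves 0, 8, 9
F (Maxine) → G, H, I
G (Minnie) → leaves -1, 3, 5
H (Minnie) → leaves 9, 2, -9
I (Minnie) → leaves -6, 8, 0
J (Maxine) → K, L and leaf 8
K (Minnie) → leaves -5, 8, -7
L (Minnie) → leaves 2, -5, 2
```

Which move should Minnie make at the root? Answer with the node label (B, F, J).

F

C (Minnie): min(-3, -7, 4) = -7
D (Minnie): min(6, -8, 7) = -8
E (Minnie): min(0, 8, 9) = 0
B (Maxine): max(-7, -8, 0) = 0
G (Minnie): min(-1, 3, 5) = -1
H (Minnie): min(9, 2, -9) = -9
I (Minnie): min(-6, 8, 0) = -6
F (Maxine): max(-1, -9, -6) = -1
K (Minnie): min(-5, 8, -7) = -7
L (Minnie): min(2, -5, 2) = -5
J (Maxine): max(-7, -5, 8) = 8
Root (Minnie): min(0, -1, 8) = -1
Minnie picks the child with the lowest value: F (value -1).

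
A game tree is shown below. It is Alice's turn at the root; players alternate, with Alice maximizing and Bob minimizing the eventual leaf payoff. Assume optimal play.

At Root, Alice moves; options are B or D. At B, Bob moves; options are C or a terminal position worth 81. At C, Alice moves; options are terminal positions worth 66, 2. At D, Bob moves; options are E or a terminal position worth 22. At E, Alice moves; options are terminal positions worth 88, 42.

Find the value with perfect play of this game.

C (Alice): max(66, 2) = 66
B (Bob): min(66, 81) = 66
E (Alice): max(88, 42) = 88
D (Bob): min(88, 22) = 22
Root (Alice): max(66, 22) = 66

66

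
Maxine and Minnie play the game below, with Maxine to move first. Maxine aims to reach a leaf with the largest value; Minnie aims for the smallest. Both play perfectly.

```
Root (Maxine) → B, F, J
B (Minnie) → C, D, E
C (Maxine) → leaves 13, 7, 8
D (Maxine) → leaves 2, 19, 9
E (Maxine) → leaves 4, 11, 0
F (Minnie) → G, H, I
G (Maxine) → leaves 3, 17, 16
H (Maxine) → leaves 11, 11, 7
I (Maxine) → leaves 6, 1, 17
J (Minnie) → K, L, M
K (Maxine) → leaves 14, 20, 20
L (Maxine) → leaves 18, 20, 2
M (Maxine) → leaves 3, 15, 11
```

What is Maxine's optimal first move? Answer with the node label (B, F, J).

C (Maxine): max(13, 7, 8) = 13
D (Maxine): max(2, 19, 9) = 19
E (Maxine): max(4, 11, 0) = 11
B (Minnie): min(13, 19, 11) = 11
G (Maxine): max(3, 17, 16) = 17
H (Maxine): max(11, 11, 7) = 11
I (Maxine): max(6, 1, 17) = 17
F (Minnie): min(17, 11, 17) = 11
K (Maxine): max(14, 20, 20) = 20
L (Maxine): max(18, 20, 2) = 20
M (Maxine): max(3, 15, 11) = 15
J (Minnie): min(20, 20, 15) = 15
Root (Maxine): max(11, 11, 15) = 15
Maxine picks the child with the highest value: J (value 15).

J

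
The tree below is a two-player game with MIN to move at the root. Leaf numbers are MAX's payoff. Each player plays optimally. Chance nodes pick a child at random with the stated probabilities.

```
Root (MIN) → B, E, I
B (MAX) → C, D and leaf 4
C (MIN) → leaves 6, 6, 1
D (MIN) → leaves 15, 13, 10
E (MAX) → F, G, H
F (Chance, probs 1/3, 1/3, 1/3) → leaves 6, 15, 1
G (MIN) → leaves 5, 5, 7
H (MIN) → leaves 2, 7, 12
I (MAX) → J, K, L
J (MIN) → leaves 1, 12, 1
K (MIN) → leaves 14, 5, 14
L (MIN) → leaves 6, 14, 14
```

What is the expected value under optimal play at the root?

C (MIN): min(6, 6, 1) = 1
D (MIN): min(15, 13, 10) = 10
B (MAX): max(1, 10, 4) = 10
F (Chance): 1/3·6 + 1/3·15 + 1/3·1 = 7.33
G (MIN): min(5, 5, 7) = 5
H (MIN): min(2, 7, 12) = 2
E (MAX): max(7.33, 5, 2) = 7.33
J (MIN): min(1, 12, 1) = 1
K (MIN): min(14, 5, 14) = 5
L (MIN): min(6, 14, 14) = 6
I (MAX): max(1, 5, 6) = 6
Root (MIN): min(10, 7.33, 6) = 6

6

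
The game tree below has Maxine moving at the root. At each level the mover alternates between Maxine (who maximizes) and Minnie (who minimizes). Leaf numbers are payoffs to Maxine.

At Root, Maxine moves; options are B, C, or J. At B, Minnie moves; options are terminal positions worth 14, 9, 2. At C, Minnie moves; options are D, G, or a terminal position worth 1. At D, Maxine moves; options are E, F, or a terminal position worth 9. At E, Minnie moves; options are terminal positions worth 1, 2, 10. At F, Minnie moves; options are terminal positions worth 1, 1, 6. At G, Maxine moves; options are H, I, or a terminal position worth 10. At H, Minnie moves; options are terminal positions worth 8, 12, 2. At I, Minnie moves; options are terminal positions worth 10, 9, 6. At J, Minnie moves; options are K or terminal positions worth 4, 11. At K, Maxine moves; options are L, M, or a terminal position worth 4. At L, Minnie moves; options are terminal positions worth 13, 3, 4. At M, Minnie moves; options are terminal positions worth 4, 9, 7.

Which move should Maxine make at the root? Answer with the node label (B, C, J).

J

B (Minnie): min(14, 9, 2) = 2
E (Minnie): min(1, 2, 10) = 1
F (Minnie): min(1, 1, 6) = 1
D (Maxine): max(1, 1, 9) = 9
H (Minnie): min(8, 12, 2) = 2
I (Minnie): min(10, 9, 6) = 6
G (Maxine): max(2, 6, 10) = 10
C (Minnie): min(9, 10, 1) = 1
L (Minnie): min(13, 3, 4) = 3
M (Minnie): min(4, 9, 7) = 4
K (Maxine): max(3, 4, 4) = 4
J (Minnie): min(4, 4, 11) = 4
Root (Maxine): max(2, 1, 4) = 4
Maxine picks the child with the highest value: J (value 4).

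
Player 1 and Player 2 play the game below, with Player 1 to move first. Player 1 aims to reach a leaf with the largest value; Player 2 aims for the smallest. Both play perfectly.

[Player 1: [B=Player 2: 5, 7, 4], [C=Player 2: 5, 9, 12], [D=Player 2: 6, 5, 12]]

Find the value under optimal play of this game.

5

B (Player 2): min(5, 7, 4) = 4
C (Player 2): min(5, 9, 12) = 5
D (Player 2): min(6, 5, 12) = 5
Root (Player 1): max(4, 5, 5) = 5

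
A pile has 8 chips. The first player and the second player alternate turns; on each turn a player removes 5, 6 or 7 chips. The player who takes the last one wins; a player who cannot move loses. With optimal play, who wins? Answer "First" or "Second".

W/L table (W = player to move can force a win):
i:   0  1  2  3  4  5  6  7  8
     L  L  L  L  L  W  W  W  W
Position 8 is W, so the first player wins.

First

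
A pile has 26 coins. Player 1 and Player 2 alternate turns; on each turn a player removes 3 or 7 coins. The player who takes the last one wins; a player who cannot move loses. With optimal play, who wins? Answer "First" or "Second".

W/L table (W = player to move can force a win):
i:   0  1  2  3  4  5  6  7  8  9 10 11 12 13 14 15 16 17 18 19 20 21 22 23 24 25 26
     L  L  L  W  W  W  L  W  W  W  L  L  L  W  W  W  L  W  W  W  L  L  L  W  W  W  L
Position 26 is L, so the second player wins.

Second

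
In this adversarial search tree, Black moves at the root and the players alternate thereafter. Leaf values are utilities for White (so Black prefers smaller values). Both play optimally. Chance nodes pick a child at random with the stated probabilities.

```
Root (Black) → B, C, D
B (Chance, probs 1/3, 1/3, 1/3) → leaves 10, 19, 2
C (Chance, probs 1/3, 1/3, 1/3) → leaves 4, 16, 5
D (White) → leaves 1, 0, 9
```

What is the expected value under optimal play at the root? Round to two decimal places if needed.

8.33

B (Chance): 1/3·10 + 1/3·19 + 1/3·2 = 10.33
C (Chance): 1/3·4 + 1/3·16 + 1/3·5 = 8.33
D (White): max(1, 0, 9) = 9
Root (Black): min(10.33, 8.33, 9) = 8.33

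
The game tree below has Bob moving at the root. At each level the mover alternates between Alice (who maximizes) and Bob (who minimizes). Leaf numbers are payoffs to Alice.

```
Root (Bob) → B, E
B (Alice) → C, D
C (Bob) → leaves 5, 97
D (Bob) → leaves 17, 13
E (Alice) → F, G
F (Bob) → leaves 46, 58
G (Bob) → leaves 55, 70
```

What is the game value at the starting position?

13

C (Bob): min(5, 97) = 5
D (Bob): min(17, 13) = 13
B (Alice): max(5, 13) = 13
F (Bob): min(46, 58) = 46
G (Bob): min(55, 70) = 55
E (Alice): max(46, 55) = 55
Root (Bob): min(13, 55) = 13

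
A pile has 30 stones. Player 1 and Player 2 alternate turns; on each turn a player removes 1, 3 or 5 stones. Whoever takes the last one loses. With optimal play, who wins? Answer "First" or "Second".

Mark each pile size as W (mover wins) or L (mover loses):
i:   0  1  2  3  4  5  6  7  8  9 10 11 12 13 14 15 16 17 18 19 20 21 22 23 24 25 26 27 28 29 30
     W  L  W  L  W  L  W  L  W  L  W  L  W  L  W  L  W  L  W  L  W  L  W  L  W  L  W  L  W  L  W
Position 30 is W, so the first player wins.

First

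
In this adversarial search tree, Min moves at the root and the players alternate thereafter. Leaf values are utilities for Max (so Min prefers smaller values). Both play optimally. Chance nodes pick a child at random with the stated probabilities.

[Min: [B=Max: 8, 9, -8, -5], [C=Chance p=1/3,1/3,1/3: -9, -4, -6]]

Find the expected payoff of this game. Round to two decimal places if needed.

-6.33

B (Max): max(8, 9, -8, -5) = 9
C (Chance): 1/3·-9 + 1/3·-4 + 1/3·-6 = -6.33
Root (Min): min(9, -6.33) = -6.33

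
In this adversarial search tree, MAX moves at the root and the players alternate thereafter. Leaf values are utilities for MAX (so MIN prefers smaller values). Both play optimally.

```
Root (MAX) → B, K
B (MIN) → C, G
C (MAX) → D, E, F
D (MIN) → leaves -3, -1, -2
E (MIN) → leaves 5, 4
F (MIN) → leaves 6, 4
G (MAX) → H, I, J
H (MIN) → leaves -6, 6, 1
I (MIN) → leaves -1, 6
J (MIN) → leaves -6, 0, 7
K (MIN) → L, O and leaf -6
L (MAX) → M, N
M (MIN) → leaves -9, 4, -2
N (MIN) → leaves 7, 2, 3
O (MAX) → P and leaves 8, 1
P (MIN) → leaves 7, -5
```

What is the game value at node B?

D: min(-3, -1, -2) = -3
E: min(5, 4) = 4
F: min(6, 4) = 4
C: max(-3, 4, 4) = 4
H: min(-6, 6, 1) = -6
I: min(-1, 6) = -1
J: min(-6, 0, 7) = -6
G: max(-6, -1, -6) = -1
B: min(4, -1) = -1

-1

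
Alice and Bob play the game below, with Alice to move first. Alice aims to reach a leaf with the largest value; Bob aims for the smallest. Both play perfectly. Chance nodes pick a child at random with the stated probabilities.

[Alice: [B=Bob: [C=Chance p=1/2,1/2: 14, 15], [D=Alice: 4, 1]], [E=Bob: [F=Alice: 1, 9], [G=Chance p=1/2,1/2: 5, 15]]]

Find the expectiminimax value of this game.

C (Chance): 1/2·14 + 1/2·15 = 14.5
D (Alice): max(4, 1) = 4
B (Bob): min(14.5, 4) = 4
F (Alice): max(1, 9) = 9
G (Chance): 1/2·5 + 1/2·15 = 10
E (Bob): min(9, 10) = 9
Root (Alice): max(4, 9) = 9

9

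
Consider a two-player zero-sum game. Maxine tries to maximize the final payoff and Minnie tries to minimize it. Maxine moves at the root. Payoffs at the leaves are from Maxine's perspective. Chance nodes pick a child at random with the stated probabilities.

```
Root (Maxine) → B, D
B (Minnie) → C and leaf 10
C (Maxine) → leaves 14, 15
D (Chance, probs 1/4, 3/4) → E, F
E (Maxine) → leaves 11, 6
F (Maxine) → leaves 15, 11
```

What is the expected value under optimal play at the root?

C (Maxine): max(14, 15) = 15
B (Minnie): min(15, 10) = 10
E (Maxine): max(11, 6) = 11
F (Maxine): max(15, 11) = 15
D (Chance): 1/4·11 + 3/4·15 = 14
Root (Maxine): max(10, 14) = 14

14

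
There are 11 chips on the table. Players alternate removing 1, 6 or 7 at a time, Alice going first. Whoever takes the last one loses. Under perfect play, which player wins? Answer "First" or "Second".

Positions where the player to move wins (W) vs loses (L):
i:   0  1  2  3  4  5  6  7  8  9 10 11
     W  L  W  L  W  L  W  W  W  W  W  W
Position 11 is W, so the first player wins.

First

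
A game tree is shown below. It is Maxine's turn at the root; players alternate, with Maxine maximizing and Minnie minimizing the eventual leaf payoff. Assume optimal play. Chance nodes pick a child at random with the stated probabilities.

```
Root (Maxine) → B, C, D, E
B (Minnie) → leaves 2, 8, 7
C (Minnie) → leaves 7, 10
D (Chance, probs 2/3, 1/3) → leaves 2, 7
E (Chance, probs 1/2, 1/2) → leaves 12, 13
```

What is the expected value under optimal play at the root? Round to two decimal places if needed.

B (Minnie): min(2, 8, 7) = 2
C (Minnie): min(7, 10) = 7
D (Chance): 2/3·2 + 1/3·7 = 3.67
E (Chance): 1/2·12 + 1/2·13 = 12.5
Root (Maxine): max(2, 7, 3.67, 12.5) = 12.5

12.5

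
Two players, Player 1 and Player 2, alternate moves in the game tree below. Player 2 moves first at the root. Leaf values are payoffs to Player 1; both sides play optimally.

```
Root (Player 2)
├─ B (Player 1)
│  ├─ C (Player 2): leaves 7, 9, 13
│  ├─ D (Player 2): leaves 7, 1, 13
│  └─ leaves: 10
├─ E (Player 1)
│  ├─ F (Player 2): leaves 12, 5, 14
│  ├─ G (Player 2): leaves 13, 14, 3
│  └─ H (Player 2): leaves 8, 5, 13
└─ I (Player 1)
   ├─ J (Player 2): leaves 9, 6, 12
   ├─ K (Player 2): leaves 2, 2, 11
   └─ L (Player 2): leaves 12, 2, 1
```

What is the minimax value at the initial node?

C (Player 2): min(7, 9, 13) = 7
D (Player 2): min(7, 1, 13) = 1
B (Player 1): max(7, 1, 10) = 10
F (Player 2): min(12, 5, 14) = 5
G (Player 2): min(13, 14, 3) = 3
H (Player 2): min(8, 5, 13) = 5
E (Player 1): max(5, 3, 5) = 5
J (Player 2): min(9, 6, 12) = 6
K (Player 2): min(2, 2, 11) = 2
L (Player 2): min(12, 2, 1) = 1
I (Player 1): max(6, 2, 1) = 6
Root (Player 2): min(10, 5, 6) = 5

5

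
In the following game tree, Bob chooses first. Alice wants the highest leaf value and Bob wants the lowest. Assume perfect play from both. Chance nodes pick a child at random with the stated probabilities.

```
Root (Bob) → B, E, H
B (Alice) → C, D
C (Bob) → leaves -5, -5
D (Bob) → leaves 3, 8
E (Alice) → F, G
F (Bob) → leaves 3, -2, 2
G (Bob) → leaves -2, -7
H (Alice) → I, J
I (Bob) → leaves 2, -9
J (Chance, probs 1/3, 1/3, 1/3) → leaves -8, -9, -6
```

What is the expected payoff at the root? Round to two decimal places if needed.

C (Bob): min(-5, -5) = -5
D (Bob): min(3, 8) = 3
B (Alice): max(-5, 3) = 3
F (Bob): min(3, -2, 2) = -2
G (Bob): min(-2, -7) = -7
E (Alice): max(-2, -7) = -2
I (Bob): min(2, -9) = -9
J (Chance): 1/3·-8 + 1/3·-9 + 1/3·-6 = -7.67
H (Alice): max(-9, -7.67) = -7.67
Root (Bob): min(3, -2, -7.67) = -7.67

-7.67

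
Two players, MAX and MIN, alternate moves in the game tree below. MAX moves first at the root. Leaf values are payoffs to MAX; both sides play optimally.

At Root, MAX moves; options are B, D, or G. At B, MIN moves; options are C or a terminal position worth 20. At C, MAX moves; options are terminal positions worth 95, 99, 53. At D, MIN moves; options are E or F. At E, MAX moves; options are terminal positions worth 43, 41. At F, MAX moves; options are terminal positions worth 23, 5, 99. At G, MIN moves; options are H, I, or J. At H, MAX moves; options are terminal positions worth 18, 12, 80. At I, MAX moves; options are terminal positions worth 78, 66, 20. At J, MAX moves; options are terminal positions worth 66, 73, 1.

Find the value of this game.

73

C (MAX): max(95, 99, 53) = 99
B (MIN): min(99, 20) = 20
E (MAX): max(43, 41) = 43
F (MAX): max(23, 5, 99) = 99
D (MIN): min(43, 99) = 43
H (MAX): max(18, 12, 80) = 80
I (MAX): max(78, 66, 20) = 78
J (MAX): max(66, 73, 1) = 73
G (MIN): min(80, 78, 73) = 73
Root (MAX): max(20, 43, 73) = 73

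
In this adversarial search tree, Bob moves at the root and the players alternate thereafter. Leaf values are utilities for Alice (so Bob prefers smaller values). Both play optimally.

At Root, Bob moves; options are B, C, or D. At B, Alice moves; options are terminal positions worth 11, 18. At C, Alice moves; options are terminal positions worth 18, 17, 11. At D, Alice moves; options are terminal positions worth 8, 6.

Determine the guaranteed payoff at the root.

B (Alice): max(11, 18) = 18
C (Alice): max(18, 17, 11) = 18
D (Alice): max(8, 6) = 8
Root (Bob): min(18, 18, 8) = 8

8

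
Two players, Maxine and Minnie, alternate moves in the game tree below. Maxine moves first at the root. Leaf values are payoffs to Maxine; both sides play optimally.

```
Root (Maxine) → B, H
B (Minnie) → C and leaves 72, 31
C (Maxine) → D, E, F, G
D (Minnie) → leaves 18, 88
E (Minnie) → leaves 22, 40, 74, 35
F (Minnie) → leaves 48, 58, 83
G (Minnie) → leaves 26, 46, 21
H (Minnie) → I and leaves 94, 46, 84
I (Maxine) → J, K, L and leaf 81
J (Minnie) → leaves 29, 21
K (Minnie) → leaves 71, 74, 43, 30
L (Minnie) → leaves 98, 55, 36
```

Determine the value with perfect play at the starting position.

D (Minnie): min(18, 88) = 18
E (Minnie): min(22, 40, 74, 35) = 22
F (Minnie): min(48, 58, 83) = 48
G (Minnie): min(26, 46, 21) = 21
C (Maxine): max(18, 22, 48, 21) = 48
B (Minnie): min(48, 72, 31) = 31
J (Minnie): min(29, 21) = 21
K (Minnie): min(71, 74, 43, 30) = 30
L (Minnie): min(98, 55, 36) = 36
I (Maxine): max(21, 30, 36, 81) = 81
H (Minnie): min(81, 94, 46, 84) = 46
Root (Maxine): max(31, 46) = 46

46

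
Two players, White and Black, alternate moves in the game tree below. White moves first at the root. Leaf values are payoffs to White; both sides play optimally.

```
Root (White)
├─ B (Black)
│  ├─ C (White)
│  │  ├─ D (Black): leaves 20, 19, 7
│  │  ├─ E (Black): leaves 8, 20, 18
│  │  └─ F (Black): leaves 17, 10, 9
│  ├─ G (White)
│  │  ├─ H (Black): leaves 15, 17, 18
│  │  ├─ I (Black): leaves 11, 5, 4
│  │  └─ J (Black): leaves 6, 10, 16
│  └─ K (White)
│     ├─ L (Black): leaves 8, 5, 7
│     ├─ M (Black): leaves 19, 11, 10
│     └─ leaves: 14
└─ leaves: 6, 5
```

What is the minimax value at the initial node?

D (Black): min(20, 19, 7) = 7
E (Black): min(8, 20, 18) = 8
F (Black): min(17, 10, 9) = 9
C (White): max(7, 8, 9) = 9
H (Black): min(15, 17, 18) = 15
I (Black): min(11, 5, 4) = 4
J (Black): min(6, 10, 16) = 6
G (White): max(15, 4, 6) = 15
L (Black): min(8, 5, 7) = 5
M (Black): min(19, 11, 10) = 10
K (White): max(5, 10, 14) = 14
B (Black): min(9, 15, 14) = 9
Root (White): max(9, 6, 5) = 9

9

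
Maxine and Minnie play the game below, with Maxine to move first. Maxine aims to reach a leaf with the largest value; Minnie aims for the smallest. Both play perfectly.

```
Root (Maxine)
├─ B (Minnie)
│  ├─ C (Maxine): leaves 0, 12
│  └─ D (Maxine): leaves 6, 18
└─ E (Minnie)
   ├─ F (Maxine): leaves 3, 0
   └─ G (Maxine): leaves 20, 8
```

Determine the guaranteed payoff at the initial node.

C (Maxine): max(0, 12) = 12
D (Maxine): max(6, 18) = 18
B (Minnie): min(12, 18) = 12
F (Maxine): max(3, 0) = 3
G (Maxine): max(20, 8) = 20
E (Minnie): min(3, 20) = 3
Root (Maxine): max(12, 3) = 12

12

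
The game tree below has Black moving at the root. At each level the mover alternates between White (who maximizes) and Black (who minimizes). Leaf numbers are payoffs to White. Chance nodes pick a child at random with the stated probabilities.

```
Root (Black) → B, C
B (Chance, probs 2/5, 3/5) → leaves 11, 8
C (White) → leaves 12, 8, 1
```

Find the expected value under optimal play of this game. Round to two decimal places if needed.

B (Chance): 2/5·11 + 3/5·8 = 9.2
C (White): max(12, 8, 1) = 12
Root (Black): min(9.2, 12) = 9.2

9.2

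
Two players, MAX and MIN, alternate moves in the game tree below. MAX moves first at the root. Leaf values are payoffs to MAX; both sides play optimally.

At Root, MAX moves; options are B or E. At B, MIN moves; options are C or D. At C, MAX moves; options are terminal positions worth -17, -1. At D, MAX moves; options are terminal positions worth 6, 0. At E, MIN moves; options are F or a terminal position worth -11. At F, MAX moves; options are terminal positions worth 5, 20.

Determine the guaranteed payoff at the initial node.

C (MAX): max(-17, -1) = -1
D (MAX): max(6, 0) = 6
B (MIN): min(-1, 6) = -1
F (MAX): max(5, 20) = 20
E (MIN): min(20, -11) = -11
Root (MAX): max(-1, -11) = -1

-1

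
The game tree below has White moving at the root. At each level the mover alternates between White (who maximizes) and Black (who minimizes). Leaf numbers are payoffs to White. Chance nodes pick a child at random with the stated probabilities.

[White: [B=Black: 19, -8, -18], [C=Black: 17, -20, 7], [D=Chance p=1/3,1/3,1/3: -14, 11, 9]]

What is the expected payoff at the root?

B (Black): min(19, -8, -18) = -18
C (Black): min(17, -20, 7) = -20
D (Chance): 1/3·-14 + 1/3·11 + 1/3·9 = 2
Root (White): max(-18, -20, 2) = 2

2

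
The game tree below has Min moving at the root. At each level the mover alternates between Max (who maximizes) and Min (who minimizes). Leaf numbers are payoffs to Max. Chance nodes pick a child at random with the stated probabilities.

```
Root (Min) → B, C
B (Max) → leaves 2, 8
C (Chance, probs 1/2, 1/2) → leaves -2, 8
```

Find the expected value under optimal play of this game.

B (Max): max(2, 8) = 8
C (Chance): 1/2·-2 + 1/2·8 = 3
Root (Min): min(8, 3) = 3

3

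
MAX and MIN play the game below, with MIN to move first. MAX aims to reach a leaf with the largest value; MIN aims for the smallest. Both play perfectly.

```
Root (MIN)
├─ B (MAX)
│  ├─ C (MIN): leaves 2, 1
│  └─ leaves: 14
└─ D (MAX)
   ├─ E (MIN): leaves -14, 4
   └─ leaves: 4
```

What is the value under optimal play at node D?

4

E: min(-14, 4) = -14
D: max(-14, 4) = 4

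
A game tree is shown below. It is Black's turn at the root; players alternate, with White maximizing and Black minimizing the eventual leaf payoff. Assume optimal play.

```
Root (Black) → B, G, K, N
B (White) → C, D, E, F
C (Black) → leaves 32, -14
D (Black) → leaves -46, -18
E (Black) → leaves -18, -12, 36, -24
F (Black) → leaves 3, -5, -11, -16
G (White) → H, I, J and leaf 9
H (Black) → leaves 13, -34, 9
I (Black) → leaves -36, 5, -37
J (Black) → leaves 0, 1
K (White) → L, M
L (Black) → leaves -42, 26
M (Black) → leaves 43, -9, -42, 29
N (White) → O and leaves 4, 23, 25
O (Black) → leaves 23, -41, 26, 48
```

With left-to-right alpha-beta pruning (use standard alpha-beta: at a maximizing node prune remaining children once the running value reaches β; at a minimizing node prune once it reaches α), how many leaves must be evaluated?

C [α=-∞,β=+∞]: v=-14
D [α=-14,β=+∞]: v=-46 after child 1 ≤ α → α-cutoff, skip 1
E [α=-14,β=+∞]: v=-18 after child 1 ≤ α → α-cutoff, skip 3
F [α=-14,β=+∞]: v=-16
B [α=-∞,β=+∞]: v=-14
H [α=-∞,β=-14]: v=-34
I [α=-34,β=-14]: v=-36 after child 1 ≤ α → α-cutoff, skip 2
J [α=-34,β=-14]: v=0
G [α=-∞,β=-14]: v=0 after child 3 ≥ β → β-cutoff, skip 1
L [α=-∞,β=-14]: v=-42
M [α=-42,β=-14]: v=-42 after child 3 ≤ α → α-cutoff, skip 1
K [α=-∞,β=-14]: v=-42
O [α=-∞,β=-42]: v=-41
N [α=-∞,β=-42]: v=-41 after child 1 ≥ β → β-cutoff, skip 3
Root [α=-∞,β=+∞]: v=-42
Leaves evaluated: 23 of 34.

23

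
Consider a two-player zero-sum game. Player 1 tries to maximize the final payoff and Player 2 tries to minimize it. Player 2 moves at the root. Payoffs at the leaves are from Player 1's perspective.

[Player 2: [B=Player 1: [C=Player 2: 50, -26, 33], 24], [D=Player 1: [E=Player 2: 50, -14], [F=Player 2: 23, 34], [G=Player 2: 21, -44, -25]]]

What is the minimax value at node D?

E: min(50, -14) = -14
F: min(23, 34) = 23
G: min(21, -44, -25) = -44
D: max(-14, 23, -44) = 23

23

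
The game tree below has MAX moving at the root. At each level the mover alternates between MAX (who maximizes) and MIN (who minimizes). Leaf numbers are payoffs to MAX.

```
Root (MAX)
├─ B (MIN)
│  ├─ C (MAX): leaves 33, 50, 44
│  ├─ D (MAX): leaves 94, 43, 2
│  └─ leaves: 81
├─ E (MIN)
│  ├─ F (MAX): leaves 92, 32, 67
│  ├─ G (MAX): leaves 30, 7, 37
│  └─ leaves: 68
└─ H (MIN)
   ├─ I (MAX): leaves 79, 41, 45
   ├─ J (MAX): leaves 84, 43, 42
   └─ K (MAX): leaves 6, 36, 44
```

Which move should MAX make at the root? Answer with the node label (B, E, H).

B

C (MAX): max(33, 50, 44) = 50
D (MAX): max(94, 43, 2) = 94
B (MIN): min(50, 94, 81) = 50
F (MAX): max(92, 32, 67) = 92
G (MAX): max(30, 7, 37) = 37
E (MIN): min(92, 37, 68) = 37
I (MAX): max(79, 41, 45) = 79
J (MAX): max(84, 43, 42) = 84
K (MAX): max(6, 36, 44) = 44
H (MIN): min(79, 84, 44) = 44
Root (MAX): max(50, 37, 44) = 50
MAX picks the child with the highest value: B (value 50).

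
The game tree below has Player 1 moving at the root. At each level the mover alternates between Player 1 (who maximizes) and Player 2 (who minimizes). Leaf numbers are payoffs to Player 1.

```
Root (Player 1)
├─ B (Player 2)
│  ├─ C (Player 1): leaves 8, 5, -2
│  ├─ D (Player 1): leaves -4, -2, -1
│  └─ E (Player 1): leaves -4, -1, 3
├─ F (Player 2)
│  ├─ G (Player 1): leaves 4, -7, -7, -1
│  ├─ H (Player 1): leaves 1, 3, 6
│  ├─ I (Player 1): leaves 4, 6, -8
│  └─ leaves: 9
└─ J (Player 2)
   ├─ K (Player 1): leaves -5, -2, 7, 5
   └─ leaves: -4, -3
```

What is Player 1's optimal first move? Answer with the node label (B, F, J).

F

C (Player 1): max(8, 5, -2) = 8
D (Player 1): max(-4, -2, -1) = -1
E (Player 1): max(-4, -1, 3) = 3
B (Player 2): min(8, -1, 3) = -1
G (Player 1): max(4, -7, -7, -1) = 4
H (Player 1): max(1, 3, 6) = 6
I (Player 1): max(4, 6, -8) = 6
F (Player 2): min(4, 6, 6, 9) = 4
K (Player 1): max(-5, -2, 7, 5) = 7
J (Player 2): min(7, -4, -3) = -4
Root (Player 1): max(-1, 4, -4) = 4
Player 1 picks the child with the highest value: F (value 4).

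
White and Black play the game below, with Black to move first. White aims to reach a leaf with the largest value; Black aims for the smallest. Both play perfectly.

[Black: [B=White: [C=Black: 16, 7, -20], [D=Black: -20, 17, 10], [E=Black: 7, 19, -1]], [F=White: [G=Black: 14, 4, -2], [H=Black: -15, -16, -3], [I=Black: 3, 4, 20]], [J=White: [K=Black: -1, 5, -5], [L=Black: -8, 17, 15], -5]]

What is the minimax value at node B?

C: min(16, 7, -20) = -20
D: min(-20, 17, 10) = -20
E: min(7, 19, -1) = -1
B: max(-20, -20, -1) = -1

-1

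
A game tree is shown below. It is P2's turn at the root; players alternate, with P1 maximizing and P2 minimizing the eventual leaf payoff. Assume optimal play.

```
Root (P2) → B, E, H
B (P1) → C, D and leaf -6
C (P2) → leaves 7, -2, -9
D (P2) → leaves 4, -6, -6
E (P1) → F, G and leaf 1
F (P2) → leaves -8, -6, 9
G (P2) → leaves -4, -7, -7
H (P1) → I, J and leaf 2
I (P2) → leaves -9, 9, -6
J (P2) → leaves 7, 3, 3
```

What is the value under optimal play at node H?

I: min(-9, 9, -6) = -9
J: min(7, 3, 3) = 3
H: max(-9, 3, 2) = 3

3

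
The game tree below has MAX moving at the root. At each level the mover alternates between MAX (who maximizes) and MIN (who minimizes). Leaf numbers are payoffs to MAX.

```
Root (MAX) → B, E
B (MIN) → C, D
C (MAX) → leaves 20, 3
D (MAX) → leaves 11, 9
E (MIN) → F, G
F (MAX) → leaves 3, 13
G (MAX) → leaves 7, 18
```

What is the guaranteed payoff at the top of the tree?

C (MAX): max(20, 3) = 20
D (MAX): max(11, 9) = 11
B (MIN): min(20, 11) = 11
F (MAX): max(3, 13) = 13
G (MAX): max(7, 18) = 18
E (MIN): min(13, 18) = 13
Root (MAX): max(11, 13) = 13

13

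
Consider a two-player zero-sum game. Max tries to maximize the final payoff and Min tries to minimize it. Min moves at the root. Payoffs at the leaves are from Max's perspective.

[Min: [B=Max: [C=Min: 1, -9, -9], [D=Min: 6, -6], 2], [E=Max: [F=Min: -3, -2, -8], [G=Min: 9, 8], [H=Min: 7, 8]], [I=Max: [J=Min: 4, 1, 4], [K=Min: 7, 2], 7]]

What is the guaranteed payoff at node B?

2

C: min(1, -9, -9) = -9
D: min(6, -6) = -6
B: max(-9, -6, 2) = 2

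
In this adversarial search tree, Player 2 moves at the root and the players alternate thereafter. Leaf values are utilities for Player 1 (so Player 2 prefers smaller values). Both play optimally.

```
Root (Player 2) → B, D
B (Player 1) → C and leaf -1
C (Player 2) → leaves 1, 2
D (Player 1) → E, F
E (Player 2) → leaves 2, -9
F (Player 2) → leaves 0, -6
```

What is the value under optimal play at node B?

1

C: min(1, 2) = 1
B: max(1, -1) = 1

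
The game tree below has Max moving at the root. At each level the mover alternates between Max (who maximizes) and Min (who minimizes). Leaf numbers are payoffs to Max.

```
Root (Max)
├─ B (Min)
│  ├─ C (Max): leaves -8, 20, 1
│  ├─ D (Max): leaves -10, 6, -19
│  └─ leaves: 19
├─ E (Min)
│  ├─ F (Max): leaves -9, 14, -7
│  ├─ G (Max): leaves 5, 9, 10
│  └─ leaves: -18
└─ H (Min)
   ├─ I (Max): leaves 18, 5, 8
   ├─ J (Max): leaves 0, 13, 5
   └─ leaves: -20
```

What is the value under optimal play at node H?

I: max(18, 5, 8) = 18
J: max(0, 13, 5) = 13
H: min(18, 13, -20) = -20

-20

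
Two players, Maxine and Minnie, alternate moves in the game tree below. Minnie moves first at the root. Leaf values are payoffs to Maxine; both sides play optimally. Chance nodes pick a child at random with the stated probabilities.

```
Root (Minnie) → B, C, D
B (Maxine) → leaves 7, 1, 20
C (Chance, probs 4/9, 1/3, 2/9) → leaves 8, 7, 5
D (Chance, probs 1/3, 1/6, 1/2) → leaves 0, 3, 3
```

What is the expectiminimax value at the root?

B (Maxine): max(7, 1, 20) = 20
C (Chance): 4/9·8 + 1/3·7 + 2/9·5 = 7
D (Chance): 1/3·0 + 1/6·3 + 1/2·3 = 2
Root (Minnie): min(20, 7, 2) = 2

2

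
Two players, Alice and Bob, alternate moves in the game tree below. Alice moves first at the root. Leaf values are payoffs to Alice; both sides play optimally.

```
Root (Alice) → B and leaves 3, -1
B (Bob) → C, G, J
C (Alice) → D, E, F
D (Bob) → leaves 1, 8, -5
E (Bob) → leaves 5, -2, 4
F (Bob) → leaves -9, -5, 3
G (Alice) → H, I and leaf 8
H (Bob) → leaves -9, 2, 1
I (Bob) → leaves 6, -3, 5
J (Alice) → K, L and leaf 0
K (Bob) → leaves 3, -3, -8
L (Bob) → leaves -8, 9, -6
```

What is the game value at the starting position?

3

D (Bob): min(1, 8, -5) = -5
E (Bob): min(5, -2, 4) = -2
F (Bob): min(-9, -5, 3) = -9
C (Alice): max(-5, -2, -9) = -2
H (Bob): min(-9, 2, 1) = -9
I (Bob): min(6, -3, 5) = -3
G (Alice): max(-9, -3, 8) = 8
K (Bob): min(3, -3, -8) = -8
L (Bob): min(-8, 9, -6) = -8
J (Alice): max(-8, -8, 0) = 0
B (Bob): min(-2, 8, 0) = -2
Root (Alice): max(-2, 3, -1) = 3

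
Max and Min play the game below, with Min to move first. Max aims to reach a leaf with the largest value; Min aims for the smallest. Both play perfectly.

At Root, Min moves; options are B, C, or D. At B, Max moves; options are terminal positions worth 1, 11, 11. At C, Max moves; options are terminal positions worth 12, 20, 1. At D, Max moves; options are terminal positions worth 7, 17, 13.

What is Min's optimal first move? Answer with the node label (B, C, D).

B

B (Max): max(1, 11, 11) = 11
C (Max): max(12, 20, 1) = 20
D (Max): max(7, 17, 13) = 17
Root (Min): min(11, 20, 17) = 11
Min picks the child with the lowest value: B (value 11).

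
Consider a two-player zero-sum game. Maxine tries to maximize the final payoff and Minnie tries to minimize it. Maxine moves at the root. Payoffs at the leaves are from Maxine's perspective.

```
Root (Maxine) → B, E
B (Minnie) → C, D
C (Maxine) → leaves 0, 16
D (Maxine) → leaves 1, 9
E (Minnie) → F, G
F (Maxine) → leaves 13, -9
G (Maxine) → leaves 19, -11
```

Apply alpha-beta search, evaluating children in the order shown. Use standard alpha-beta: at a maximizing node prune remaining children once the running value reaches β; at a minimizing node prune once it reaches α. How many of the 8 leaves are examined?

C [α=-∞,β=+∞]: v=16
D [α=-∞,β=16]: v=9
B [α=-∞,β=+∞]: v=9
F [α=9,β=+∞]: v=13
G [α=9,β=13]: v=19 after child 1 ≥ β → β-cutoff, skip 1
E [α=9,β=+∞]: v=13
Root [α=-∞,β=+∞]: v=13
Leaves evaluated: 7 of 8.

7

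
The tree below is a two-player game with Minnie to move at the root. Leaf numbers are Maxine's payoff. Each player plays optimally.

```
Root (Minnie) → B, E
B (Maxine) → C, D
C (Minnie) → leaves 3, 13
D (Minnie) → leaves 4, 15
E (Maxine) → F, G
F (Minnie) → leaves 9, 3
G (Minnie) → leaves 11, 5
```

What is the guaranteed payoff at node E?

F: min(9, 3) = 3
G: min(11, 5) = 5
E: max(3, 5) = 5

5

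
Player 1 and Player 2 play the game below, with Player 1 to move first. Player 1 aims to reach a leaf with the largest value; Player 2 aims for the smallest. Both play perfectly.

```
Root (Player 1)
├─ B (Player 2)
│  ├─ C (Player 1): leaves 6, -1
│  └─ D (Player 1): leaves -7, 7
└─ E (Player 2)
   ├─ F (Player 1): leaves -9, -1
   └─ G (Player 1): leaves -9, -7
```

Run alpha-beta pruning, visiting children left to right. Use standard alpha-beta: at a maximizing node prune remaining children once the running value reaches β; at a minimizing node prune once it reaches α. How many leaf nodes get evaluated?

6

C [α=-∞,β=+∞]: v=6
D [α=-∞,β=6]: v=7
B [α=-∞,β=+∞]: v=6
F [α=6,β=+∞]: v=-1
E [α=6,β=+∞]: v=-1 after child 1 ≤ α → α-cutoff, skip 1
Root [α=-∞,β=+∞]: v=6
Leaves evaluated: 6 of 8.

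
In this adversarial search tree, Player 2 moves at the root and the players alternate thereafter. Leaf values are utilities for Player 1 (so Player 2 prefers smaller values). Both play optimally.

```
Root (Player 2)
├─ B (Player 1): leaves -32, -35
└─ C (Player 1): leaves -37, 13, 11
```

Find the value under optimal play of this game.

-32

B (Player 1): max(-32, -35) = -32
C (Player 1): max(-37, 13, 11) = 13
Root (Player 2): min(-32, 13) = -32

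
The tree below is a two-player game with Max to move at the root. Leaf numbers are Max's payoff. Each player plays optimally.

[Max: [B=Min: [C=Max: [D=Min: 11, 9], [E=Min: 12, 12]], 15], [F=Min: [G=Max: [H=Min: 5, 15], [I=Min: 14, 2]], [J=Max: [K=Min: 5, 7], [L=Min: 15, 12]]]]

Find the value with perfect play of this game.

12

D (Min): min(11, 9) = 9
E (Min): min(12, 12) = 12
C (Max): max(9, 12) = 12
B (Min): min(12, 15) = 12
H (Min): min(5, 15) = 5
I (Min): min(14, 2) = 2
G (Max): max(5, 2) = 5
K (Min): min(5, 7) = 5
L (Min): min(15, 12) = 12
J (Max): max(5, 12) = 12
F (Min): min(5, 12) = 5
Root (Max): max(12, 5) = 12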